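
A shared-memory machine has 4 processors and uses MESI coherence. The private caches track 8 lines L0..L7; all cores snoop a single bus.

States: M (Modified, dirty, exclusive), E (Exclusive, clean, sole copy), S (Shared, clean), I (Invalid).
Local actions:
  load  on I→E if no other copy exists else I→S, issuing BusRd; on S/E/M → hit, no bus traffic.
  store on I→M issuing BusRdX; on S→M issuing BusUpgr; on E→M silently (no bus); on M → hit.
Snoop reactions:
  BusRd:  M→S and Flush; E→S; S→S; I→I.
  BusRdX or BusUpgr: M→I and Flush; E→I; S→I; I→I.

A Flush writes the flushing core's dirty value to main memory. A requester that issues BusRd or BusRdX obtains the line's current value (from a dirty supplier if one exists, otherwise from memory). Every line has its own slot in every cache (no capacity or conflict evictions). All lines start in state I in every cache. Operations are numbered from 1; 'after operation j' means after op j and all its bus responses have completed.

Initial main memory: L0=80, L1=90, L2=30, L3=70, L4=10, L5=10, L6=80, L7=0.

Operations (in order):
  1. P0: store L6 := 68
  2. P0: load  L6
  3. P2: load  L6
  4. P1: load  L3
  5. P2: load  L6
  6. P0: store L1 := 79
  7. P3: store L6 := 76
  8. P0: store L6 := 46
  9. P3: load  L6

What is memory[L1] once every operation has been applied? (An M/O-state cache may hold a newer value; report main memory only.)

step 1: P0: store L6 := 68  ⟶  MIII  (L6)  txn=BusRdX  M[L6]=80
step 2: P0: load  L6  ⟶  MIII  (L6)  txn=∅  M[L6]=80
step 3: P2: load  L6  ⟶  SISI  (L6)  txn=BusRd+Flush  M[L6]=68
step 4: P1: load  L3  ⟶  IEII  (L3)  txn=BusRd  M[L3]=70
step 5: P2: load  L6  ⟶  SISI  (L6)  txn=∅  M[L6]=68
step 6: P0: store L1 := 79  ⟶  MIII  (L1)  txn=BusRdX  M[L1]=90
step 7: P3: store L6 := 76  ⟶  IIIM  (L6)  txn=BusRdX  M[L6]=68
step 8: P0: store L6 := 46  ⟶  MIII  (L6)  txn=BusRdX+Flush  M[L6]=76
step 9: P3: load  L6  ⟶  SIIS  (L6)  txn=BusRd+Flush  M[L6]=46

memory[L1] = 90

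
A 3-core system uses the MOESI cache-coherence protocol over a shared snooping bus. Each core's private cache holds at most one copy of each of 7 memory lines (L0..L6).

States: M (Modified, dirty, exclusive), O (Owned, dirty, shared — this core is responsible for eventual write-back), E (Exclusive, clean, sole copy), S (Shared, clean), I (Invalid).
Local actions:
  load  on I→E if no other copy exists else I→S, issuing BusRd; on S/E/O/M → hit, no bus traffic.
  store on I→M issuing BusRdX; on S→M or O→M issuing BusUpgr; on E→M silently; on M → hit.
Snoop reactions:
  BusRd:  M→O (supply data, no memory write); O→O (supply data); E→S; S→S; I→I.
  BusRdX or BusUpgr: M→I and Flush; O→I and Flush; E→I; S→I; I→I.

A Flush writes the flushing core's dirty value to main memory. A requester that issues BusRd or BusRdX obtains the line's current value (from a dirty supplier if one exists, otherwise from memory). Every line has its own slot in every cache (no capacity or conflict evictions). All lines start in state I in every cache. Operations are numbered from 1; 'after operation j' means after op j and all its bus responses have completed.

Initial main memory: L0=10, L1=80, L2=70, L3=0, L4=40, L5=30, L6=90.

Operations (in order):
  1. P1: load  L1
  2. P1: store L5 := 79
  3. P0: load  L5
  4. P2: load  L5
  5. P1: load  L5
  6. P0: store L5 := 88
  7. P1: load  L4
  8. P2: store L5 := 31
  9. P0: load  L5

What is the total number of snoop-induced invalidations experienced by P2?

  op1 P1: load  L1 → I/E/I on L1; bus BusRd; mem=80
  op2 P1: store L5 := 79 → I/M/I on L5; bus BusRdX; mem=30
  op3 P0: load  L5 → S/O/I on L5; bus BusRd; mem=30
  op4 P2: load  L5 → S/O/S on L5; bus BusRd; mem=30
  op5 P1: load  L5 → S/O/S on L5; bus (none); mem=30
  op6 P0: store L5 := 88 → M/I/I on L5; bus BusUpgr Flush; mem=79
  op7 P1: load  L4 → I/E/I on L4; bus BusRd; mem=40
  op8 P2: store L5 := 31 → I/I/M on L5; bus BusRdX Flush; mem=88
  op9 P0: load  L5 → S/I/O on L5; bus BusRd; mem=88

invalidations = 1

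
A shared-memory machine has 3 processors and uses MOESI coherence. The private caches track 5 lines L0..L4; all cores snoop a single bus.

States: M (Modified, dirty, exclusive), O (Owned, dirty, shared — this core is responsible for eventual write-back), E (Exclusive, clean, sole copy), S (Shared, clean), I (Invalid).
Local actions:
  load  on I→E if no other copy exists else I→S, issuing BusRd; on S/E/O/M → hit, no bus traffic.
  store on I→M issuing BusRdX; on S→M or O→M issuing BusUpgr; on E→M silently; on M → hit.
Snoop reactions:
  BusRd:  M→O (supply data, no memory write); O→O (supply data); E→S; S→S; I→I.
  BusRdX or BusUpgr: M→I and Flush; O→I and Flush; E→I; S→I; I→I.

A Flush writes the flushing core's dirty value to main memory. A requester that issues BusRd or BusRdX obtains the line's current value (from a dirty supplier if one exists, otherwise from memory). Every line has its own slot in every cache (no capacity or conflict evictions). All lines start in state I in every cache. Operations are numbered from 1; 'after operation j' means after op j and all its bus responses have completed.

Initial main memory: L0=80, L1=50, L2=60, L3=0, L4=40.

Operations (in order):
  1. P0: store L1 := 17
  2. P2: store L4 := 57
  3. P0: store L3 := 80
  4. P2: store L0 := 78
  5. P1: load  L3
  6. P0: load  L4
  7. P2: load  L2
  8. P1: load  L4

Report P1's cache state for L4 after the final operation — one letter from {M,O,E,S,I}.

1. P0: store L1 := 17  bus=[BusRdX]  L1: P0=M P1=I P2=I  mem[L1]=50
2. P2: store L4 := 57  bus=[BusRdX]  L4: P0=I P1=I P2=M  mem[L4]=40
3. P0: store L3 := 80  bus=[BusRdX]  L3: P0=M P1=I P2=I  mem[L3]=0
4. P2: store L0 := 78  bus=[BusRdX]  L0: P0=I P1=I P2=M  mem[L0]=80
5. P1: load  L3  bus=[BusRd]  L3: P0=O P1=S P2=I  mem[L3]=0
6. P0: load  L4  bus=[BusRd]  L4: P0=S P1=I P2=O  mem[L4]=40
7. P2: load  L2  bus=[BusRd]  L2: P0=I P1=I P2=E  mem[L2]=60
8. P1: load  L4  bus=[BusRd]  L4: P0=S P1=S P2=O  mem[L4]=40

state = S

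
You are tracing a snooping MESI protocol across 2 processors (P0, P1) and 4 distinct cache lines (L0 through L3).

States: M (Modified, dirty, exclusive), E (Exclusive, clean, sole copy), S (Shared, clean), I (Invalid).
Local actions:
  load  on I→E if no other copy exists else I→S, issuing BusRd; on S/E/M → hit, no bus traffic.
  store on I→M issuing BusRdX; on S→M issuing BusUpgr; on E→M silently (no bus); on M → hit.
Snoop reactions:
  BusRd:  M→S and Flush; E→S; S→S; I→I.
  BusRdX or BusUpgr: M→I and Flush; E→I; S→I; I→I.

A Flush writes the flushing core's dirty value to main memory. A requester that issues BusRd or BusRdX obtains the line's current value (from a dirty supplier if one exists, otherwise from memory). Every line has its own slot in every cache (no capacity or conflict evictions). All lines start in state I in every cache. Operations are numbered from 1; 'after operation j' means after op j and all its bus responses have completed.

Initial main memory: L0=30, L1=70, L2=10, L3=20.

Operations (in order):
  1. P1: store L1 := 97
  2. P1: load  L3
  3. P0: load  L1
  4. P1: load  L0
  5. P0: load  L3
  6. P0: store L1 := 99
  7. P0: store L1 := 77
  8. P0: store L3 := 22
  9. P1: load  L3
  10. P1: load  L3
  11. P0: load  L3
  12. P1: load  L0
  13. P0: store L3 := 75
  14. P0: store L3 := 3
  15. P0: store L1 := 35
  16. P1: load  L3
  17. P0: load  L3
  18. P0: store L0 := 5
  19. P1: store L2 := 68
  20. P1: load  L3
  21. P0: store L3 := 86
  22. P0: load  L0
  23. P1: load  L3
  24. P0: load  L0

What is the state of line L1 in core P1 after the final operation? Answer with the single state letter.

  op1 P1: store L1 := 97 → I/M on L1; bus BusRdX; mem=70
  op2 P1: load  L3 → I/E on L3; bus BusRd; mem=20
  op3 P0: load  L1 → S/S on L1; bus BusRd Flush; mem=97
  op4 P1: load  L0 → I/E on L0; bus BusRd; mem=30
  op5 P0: load  L3 → S/S on L3; bus BusRd; mem=20
  op6 P0: store L1 := 99 → M/I on L1; bus BusUpgr; mem=97
  op7 P0: store L1 := 77 → M/I on L1; bus (none); mem=97
  op8 P0: store L3 := 22 → M/I on L3; bus BusUpgr; mem=20
  op9 P1: load  L3 → S/S on L3; bus BusRd Flush; mem=22
  op10 P1: load  L3 → S/S on L3; bus (none); mem=22
  op11 P0: load  L3 → S/S on L3; bus (none); mem=22
  op12 P1: load  L0 → I/E on L0; bus (none); mem=30
  op13 P0: store L3 := 75 → M/I on L3; bus BusUpgr; mem=22
  op14 P0: store L3 := 3 → M/I on L3; bus (none); mem=22
  op15 P0: store L1 := 35 → M/I on L1; bus (none); mem=97
  op16 P1: load  L3 → S/S on L3; bus BusRd Flush; mem=3
  op17 P0: load  L3 → S/S on L3; bus (none); mem=3
  op18 P0: store L0 := 5 → M/I on L0; bus BusRdX; mem=30
  op19 P1: store L2 := 68 → I/M on L2; bus BusRdX; mem=10
  op20 P1: load  L3 → S/S on L3; bus (none); mem=3
  op21 P0: store L3 := 86 → M/I on L3; bus BusUpgr; mem=3
  op22 P0: load  L0 → M/I on L0; bus (none); mem=30
  op23 P1: load  L3 → S/S on L3; bus BusRd Flush; mem=86
  op24 P0: load  L0 → M/I on L0; bus (none); mem=30

state = I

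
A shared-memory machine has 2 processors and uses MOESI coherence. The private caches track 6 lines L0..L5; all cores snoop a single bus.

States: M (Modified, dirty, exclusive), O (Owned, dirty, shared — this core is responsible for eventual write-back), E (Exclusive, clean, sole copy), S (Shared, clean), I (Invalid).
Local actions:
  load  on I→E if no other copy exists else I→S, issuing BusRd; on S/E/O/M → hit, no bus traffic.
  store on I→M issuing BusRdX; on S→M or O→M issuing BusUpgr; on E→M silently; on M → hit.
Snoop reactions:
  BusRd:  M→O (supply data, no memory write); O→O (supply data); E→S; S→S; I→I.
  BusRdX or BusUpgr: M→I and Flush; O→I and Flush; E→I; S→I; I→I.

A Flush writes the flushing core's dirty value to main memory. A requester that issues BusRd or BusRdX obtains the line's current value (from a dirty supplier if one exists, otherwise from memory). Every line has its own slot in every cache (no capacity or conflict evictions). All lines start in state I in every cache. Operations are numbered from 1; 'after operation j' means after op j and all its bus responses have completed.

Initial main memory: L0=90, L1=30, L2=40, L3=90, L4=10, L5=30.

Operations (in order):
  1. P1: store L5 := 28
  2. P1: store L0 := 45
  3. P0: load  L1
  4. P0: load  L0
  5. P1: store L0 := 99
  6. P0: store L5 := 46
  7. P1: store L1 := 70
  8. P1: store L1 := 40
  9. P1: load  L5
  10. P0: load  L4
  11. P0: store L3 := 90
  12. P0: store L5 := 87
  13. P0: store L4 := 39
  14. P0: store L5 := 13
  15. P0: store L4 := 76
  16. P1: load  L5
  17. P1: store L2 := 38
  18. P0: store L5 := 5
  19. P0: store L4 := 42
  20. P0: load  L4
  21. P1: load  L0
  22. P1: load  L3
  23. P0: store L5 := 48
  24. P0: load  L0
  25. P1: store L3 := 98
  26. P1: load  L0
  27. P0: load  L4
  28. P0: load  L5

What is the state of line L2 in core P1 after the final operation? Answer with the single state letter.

state = M

  op1 P1: store L5 := 28 → I/M on L5; bus BusRdX; mem=30
  op2 P1: store L0 := 45 → I/M on L0; bus BusRdX; mem=90
  op3 P0: load  L1 → E/I on L1; bus BusRd; mem=30
  op4 P0: load  L0 → S/O on L0; bus BusRd; mem=90
  op5 P1: store L0 := 99 → I/M on L0; bus BusUpgr; mem=90
  op6 P0: store L5 := 46 → M/I on L5; bus BusRdX Flush; mem=28
  op7 P1: store L1 := 70 → I/M on L1; bus BusRdX; mem=30
  op8 P1: store L1 := 40 → I/M on L1; bus (none); mem=30
  op9 P1: load  L5 → O/S on L5; bus BusRd; mem=28
  op10 P0: load  L4 → E/I on L4; bus BusRd; mem=10
  op11 P0: store L3 := 90 → M/I on L3; bus BusRdX; mem=90
  op12 P0: store L5 := 87 → M/I on L5; bus BusUpgr; mem=28
  op13 P0: store L4 := 39 → M/I on L4; bus (none); mem=10
  op14 P0: store L5 := 13 → M/I on L5; bus (none); mem=28
  op15 P0: store L4 := 76 → M/I on L4; bus (none); mem=10
  op16 P1: load  L5 → O/S on L5; bus BusRd; mem=28
  op17 P1: store L2 := 38 → I/M on L2; bus BusRdX; mem=40
  op18 P0: store L5 := 5 → M/I on L5; bus BusUpgr; mem=28
  op19 P0: store L4 := 42 → M/I on L4; bus (none); mem=10
  op20 P0: load  L4 → M/I on L4; bus (none); mem=10
  op21 P1: load  L0 → I/M on L0; bus (none); mem=90
  op22 P1: load  L3 → O/S on L3; bus BusRd; mem=90
  op23 P0: store L5 := 48 → M/I on L5; bus (none); mem=28
  op24 P0: load  L0 → S/O on L0; bus BusRd; mem=90
  op25 P1: store L3 := 98 → I/M on L3; bus BusUpgr Flush; mem=90
  op26 P1: load  L0 → S/O on L0; bus (none); mem=90
  op27 P0: load  L4 → M/I on L4; bus (none); mem=10
  op28 P0: load  L5 → M/I on L5; bus (none); mem=28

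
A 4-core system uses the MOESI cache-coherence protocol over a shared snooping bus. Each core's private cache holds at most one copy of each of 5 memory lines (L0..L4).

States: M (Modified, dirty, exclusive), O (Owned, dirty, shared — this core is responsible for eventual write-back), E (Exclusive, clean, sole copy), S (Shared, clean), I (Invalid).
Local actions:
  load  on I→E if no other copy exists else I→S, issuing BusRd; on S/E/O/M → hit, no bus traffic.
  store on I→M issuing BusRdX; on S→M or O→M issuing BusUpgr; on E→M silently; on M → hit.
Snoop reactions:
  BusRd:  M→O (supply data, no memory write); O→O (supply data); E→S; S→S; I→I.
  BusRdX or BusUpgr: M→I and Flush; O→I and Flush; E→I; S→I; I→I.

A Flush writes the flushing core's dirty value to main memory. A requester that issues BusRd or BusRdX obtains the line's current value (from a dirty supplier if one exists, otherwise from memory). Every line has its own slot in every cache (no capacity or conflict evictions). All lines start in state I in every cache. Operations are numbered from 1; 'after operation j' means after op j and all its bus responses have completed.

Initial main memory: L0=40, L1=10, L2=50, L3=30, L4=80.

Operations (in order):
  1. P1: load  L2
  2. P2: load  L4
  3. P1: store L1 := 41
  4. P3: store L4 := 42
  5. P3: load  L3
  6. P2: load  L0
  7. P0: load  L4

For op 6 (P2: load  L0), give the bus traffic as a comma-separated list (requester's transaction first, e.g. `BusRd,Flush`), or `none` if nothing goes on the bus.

1. P1: load  L2  bus=[BusRd]  L2: P0=I P1=E P2=I P3=I  mem[L2]=50
2. P2: load  L4  bus=[BusRd]  L4: P0=I P1=I P2=E P3=I  mem[L4]=80
3. P1: store L1 := 41  bus=[BusRdX]  L1: P0=I P1=M P2=I P3=I  mem[L1]=10
4. P3: store L4 := 42  bus=[BusRdX]  L4: P0=I P1=I P2=I P3=M  mem[L4]=80
5. P3: load  L3  bus=[BusRd]  L3: P0=I P1=I P2=I P3=E  mem[L3]=30
6. P2: load  L0  bus=[BusRd]  L0: P0=I P1=I P2=E P3=I  mem[L0]=40
7. P0: load  L4  bus=[BusRd]  L4: P0=S P1=I P2=I P3=O  mem[L4]=80

bus = BusRd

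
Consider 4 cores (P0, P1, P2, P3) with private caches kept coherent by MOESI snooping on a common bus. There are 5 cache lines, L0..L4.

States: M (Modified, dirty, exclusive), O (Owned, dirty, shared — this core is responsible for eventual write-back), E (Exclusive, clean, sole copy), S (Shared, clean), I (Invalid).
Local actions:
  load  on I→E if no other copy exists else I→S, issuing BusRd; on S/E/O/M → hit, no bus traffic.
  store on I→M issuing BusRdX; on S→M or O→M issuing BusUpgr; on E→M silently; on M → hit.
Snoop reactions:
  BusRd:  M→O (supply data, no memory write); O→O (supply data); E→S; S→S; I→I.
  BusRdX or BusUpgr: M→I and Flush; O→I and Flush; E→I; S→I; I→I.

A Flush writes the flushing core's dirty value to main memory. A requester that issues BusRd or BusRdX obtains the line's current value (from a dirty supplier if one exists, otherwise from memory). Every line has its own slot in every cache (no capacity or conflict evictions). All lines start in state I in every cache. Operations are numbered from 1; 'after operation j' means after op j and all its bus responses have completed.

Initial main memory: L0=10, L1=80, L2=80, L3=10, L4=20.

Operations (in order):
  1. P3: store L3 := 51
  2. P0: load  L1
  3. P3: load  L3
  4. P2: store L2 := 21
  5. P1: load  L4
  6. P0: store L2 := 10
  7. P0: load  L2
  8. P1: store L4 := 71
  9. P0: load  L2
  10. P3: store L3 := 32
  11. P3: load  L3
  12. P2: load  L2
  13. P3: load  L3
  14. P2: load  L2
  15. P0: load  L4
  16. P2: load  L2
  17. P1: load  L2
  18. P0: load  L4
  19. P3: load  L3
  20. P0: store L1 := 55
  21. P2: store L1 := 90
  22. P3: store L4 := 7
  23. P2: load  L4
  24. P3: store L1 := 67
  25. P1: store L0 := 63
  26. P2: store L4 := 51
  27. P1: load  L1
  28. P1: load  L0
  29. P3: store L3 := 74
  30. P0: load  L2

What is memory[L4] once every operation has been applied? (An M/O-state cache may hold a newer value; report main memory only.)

memory[L4] = 7

1. P3: store L3 := 51  bus=[BusRdX]  L3: P0=I P1=I P2=I P3=M  mem[L3]=10
2. P0: load  L1  bus=[BusRd]  L1: P0=E P1=I P2=I P3=I  mem[L1]=80
3. P3: load  L3  bus=[-]  L3: P0=I P1=I P2=I P3=M  mem[L3]=10
4. P2: store L2 := 21  bus=[BusRdX]  L2: P0=I P1=I P2=M P3=I  mem[L2]=80
5. P1: load  L4  bus=[BusRd]  L4: P0=I P1=E P2=I P3=I  mem[L4]=20
6. P0: store L2 := 10  bus=[BusRdX,Flush]  L2: P0=M P1=I P2=I P3=I  mem[L2]=21
7. P0: load  L2  bus=[-]  L2: P0=M P1=I P2=I P3=I  mem[L2]=21
8. P1: store L4 := 71  bus=[-]  L4: P0=I P1=M P2=I P3=I  mem[L4]=20
9. P0: load  L2  bus=[-]  L2: P0=M P1=I P2=I P3=I  mem[L2]=21
10. P3: store L3 := 32  bus=[-]  L3: P0=I P1=I P2=I P3=M  mem[L3]=10
11. P3: load  L3  bus=[-]  L3: P0=I P1=I P2=I P3=M  mem[L3]=10
12. P2: load  L2  bus=[BusRd]  L2: P0=O P1=I P2=S P3=I  mem[L2]=21
13. P3: load  L3  bus=[-]  L3: P0=I P1=I P2=I P3=M  mem[L3]=10
14. P2: load  L2  bus=[-]  L2: P0=O P1=I P2=S P3=I  mem[L2]=21
15. P0: load  L4  bus=[BusRd]  L4: P0=S P1=O P2=I P3=I  mem[L4]=20
16. P2: load  L2  bus=[-]  L2: P0=O P1=I P2=S P3=I  mem[L2]=21
17. P1: load  L2  bus=[BusRd]  L2: P0=O P1=S P2=S P3=I  mem[L2]=21
18. P0: load  L4  bus=[-]  L4: P0=S P1=O P2=I P3=I  mem[L4]=20
19. P3: load  L3  bus=[-]  L3: P0=I P1=I P2=I P3=M  mem[L3]=10
20. P0: store L1 := 55  bus=[-]  L1: P0=M P1=I P2=I P3=I  mem[L1]=80
21. P2: store L1 := 90  bus=[BusRdX,Flush]  L1: P0=I P1=I P2=M P3=I  mem[L1]=55
22. P3: store L4 := 7  bus=[BusRdX,Flush]  L4: P0=I P1=I P2=I P3=M  mem[L4]=71
23. P2: load  L4  bus=[BusRd]  L4: P0=I P1=I P2=S P3=O  mem[L4]=71
24. P3: store L1 := 67  bus=[BusRdX,Flush]  L1: P0=I P1=I P2=I P3=M  mem[L1]=90
25. P1: store L0 := 63  bus=[BusRdX]  L0: P0=I P1=M P2=I P3=I  mem[L0]=10
26. P2: store L4 := 51  bus=[BusUpgr,Flush]  L4: P0=I P1=I P2=M P3=I  mem[L4]=7
27. P1: load  L1  bus=[BusRd]  L1: P0=I P1=S P2=I P3=O  mem[L1]=90
28. P1: load  L0  bus=[-]  L0: P0=I P1=M P2=I P3=I  mem[L0]=10
29. P3: store L3 := 74  bus=[-]  L3: P0=I P1=I P2=I P3=M  mem[L3]=10
30. P0: load  L2  bus=[-]  L2: P0=O P1=S P2=S P3=I  mem[L2]=21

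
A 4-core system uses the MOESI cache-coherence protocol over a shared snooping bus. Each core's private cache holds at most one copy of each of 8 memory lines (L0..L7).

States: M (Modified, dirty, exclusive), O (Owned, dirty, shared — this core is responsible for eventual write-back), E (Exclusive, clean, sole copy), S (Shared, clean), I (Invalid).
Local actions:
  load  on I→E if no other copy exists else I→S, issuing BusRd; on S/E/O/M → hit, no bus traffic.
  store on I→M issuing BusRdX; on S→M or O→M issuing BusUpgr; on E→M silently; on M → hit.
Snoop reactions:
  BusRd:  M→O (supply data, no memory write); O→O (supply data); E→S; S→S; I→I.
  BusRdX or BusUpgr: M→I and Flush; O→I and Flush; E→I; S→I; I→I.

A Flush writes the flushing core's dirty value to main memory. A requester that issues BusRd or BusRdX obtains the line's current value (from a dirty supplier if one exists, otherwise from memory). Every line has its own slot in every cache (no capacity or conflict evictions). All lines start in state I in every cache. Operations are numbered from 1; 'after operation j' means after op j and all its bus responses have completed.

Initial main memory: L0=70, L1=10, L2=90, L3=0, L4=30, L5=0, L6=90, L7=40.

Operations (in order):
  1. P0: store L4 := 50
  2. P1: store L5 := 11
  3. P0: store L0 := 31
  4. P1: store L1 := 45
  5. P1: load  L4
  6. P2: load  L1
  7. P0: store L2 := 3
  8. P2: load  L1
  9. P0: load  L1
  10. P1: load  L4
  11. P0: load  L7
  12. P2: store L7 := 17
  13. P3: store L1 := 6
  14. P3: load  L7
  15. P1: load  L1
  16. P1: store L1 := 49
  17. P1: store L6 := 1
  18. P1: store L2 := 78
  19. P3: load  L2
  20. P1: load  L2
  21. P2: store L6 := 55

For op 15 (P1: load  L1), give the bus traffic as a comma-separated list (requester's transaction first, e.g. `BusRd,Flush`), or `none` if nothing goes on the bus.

bus = BusRd

step 1: P0: store L4 := 50  ⟶  MIII  (L4)  txn=BusRdX  M[L4]=30
step 2: P1: store L5 := 11  ⟶  IMII  (L5)  txn=BusRdX  M[L5]=0
step 3: P0: store L0 := 31  ⟶  MIII  (L0)  txn=BusRdX  M[L0]=70
step 4: P1: store L1 := 45  ⟶  IMII  (L1)  txn=BusRdX  M[L1]=10
step 5: P1: load  L4  ⟶  OSII  (L4)  txn=BusRd  M[L4]=30
step 6: P2: load  L1  ⟶  IOSI  (L1)  txn=BusRd  M[L1]=10
step 7: P0: store L2 := 3  ⟶  MIII  (L2)  txn=BusRdX  M[L2]=90
step 8: P2: load  L1  ⟶  IOSI  (L1)  txn=∅  M[L1]=10
step 9: P0: load  L1  ⟶  SOSI  (L1)  txn=BusRd  M[L1]=10
step 10: P1: load  L4  ⟶  OSII  (L4)  txn=∅  M[L4]=30
step 11: P0: load  L7  ⟶  EIII  (L7)  txn=BusRd  M[L7]=40
step 12: P2: store L7 := 17  ⟶  IIMI  (L7)  txn=BusRdX  M[L7]=40
step 13: P3: store L1 := 6  ⟶  IIIM  (L1)  txn=BusRdX+Flush  M[L1]=45
step 14: P3: load  L7  ⟶  IIOS  (L7)  txn=BusRd  M[L7]=40
step 15: P1: load  L1  ⟶  ISIO  (L1)  txn=BusRd  M[L1]=45
step 16: P1: store L1 := 49  ⟶  IMII  (L1)  txn=BusUpgr+Flush  M[L1]=6
step 17: P1: store L6 := 1  ⟶  IMII  (L6)  txn=BusRdX  M[L6]=90
step 18: P1: store L2 := 78  ⟶  IMII  (L2)  txn=BusRdX+Flush  M[L2]=3
step 19: P3: load  L2  ⟶  IOIS  (L2)  txn=BusRd  M[L2]=3
step 20: P1: load  L2  ⟶  IOIS  (L2)  txn=∅  M[L2]=3
step 21: P2: store L6 := 55  ⟶  IIMI  (L6)  txn=BusRdX+Flush  M[L6]=1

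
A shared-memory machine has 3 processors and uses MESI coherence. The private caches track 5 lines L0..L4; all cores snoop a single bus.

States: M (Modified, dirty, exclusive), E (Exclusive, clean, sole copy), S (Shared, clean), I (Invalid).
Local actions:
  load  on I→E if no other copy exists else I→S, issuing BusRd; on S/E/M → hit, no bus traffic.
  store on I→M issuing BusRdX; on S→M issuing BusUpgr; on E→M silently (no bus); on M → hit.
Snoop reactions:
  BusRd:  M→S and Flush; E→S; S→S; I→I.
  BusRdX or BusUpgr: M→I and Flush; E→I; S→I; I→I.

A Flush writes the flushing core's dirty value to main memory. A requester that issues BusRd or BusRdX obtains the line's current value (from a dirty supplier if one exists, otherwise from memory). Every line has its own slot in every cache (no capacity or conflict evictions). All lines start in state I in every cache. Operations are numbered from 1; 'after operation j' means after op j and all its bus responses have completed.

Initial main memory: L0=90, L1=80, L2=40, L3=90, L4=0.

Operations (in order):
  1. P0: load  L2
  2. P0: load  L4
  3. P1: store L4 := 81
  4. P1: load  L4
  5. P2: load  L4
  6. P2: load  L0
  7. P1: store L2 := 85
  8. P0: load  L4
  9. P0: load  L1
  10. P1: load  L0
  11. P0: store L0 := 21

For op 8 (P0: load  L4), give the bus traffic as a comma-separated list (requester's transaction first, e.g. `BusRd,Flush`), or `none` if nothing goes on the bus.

1. P0: load  L2  bus=[BusRd]  L2: P0=E P1=I P2=I  mem[L2]=40
2. P0: load  L4  bus=[BusRd]  L4: P0=E P1=I P2=I  mem[L4]=0
3. P1: store L4 := 81  bus=[BusRdX]  L4: P0=I P1=M P2=I  mem[L4]=0
4. P1: load  L4  bus=[-]  L4: P0=I P1=M P2=I  mem[L4]=0
5. P2: load  L4  bus=[BusRd,Flush]  L4: P0=I P1=S P2=S  mem[L4]=81
6. P2: load  L0  bus=[BusRd]  L0: P0=I P1=I P2=E  mem[L0]=90
7. P1: store L2 := 85  bus=[BusRdX]  L2: P0=I P1=M P2=I  mem[L2]=40
8. P0: load  L4  bus=[BusRd]  L4: P0=S P1=S P2=S  mem[L4]=81
9. P0: load  L1  bus=[BusRd]  L1: P0=E P1=I P2=I  mem[L1]=80
10. P1: load  L0  bus=[BusRd]  L0: P0=I P1=S P2=S  mem[L0]=90
11. P0: store L0 := 21  bus=[BusRdX]  L0: P0=M P1=I P2=I  mem[L0]=90

bus = BusRd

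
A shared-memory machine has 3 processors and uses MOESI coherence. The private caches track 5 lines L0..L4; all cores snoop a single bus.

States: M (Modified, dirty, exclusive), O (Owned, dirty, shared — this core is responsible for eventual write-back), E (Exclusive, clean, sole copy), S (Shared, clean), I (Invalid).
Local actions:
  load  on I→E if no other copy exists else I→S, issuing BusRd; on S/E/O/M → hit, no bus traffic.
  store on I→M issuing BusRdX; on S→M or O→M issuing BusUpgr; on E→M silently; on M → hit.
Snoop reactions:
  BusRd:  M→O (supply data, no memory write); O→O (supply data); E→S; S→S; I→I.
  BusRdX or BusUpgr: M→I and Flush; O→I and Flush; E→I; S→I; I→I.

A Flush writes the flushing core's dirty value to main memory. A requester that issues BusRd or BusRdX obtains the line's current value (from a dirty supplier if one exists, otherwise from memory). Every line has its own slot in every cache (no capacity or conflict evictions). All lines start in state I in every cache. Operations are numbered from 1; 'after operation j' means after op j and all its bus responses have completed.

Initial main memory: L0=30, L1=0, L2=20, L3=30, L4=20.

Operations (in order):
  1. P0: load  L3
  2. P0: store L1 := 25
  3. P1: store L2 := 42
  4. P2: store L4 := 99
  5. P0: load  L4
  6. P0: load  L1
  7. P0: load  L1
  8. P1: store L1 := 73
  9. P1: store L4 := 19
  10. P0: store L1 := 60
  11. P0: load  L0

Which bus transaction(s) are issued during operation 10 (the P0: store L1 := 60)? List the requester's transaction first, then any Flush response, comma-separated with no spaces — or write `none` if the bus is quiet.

bus = BusRdX,Flush

[1] P0: load  L3 | P0:E(30), P1:I, P2:I | bus: BusRd
[2] P0: store L1 := 25 | P0:M(25), P1:I, P2:I | bus: BusRdX
[3] P1: store L2 := 42 | P0:I, P1:M(42), P2:I | bus: BusRdX
[4] P2: store L4 := 99 | P0:I, P1:I, P2:M(99) | bus: BusRdX
[5] P0: load  L4 | P0:S(99), P1:I, P2:O(99) | bus: BusRd
[6] P0: load  L1 | P0:M(25), P1:I, P2:I | bus: none
[7] P0: load  L1 | P0:M(25), P1:I, P2:I | bus: none
[8] P1: store L1 := 73 | P0:I, P1:M(73), P2:I | bus: BusRdX,Flush
[9] P1: store L4 := 19 | P0:I, P1:M(19), P2:I | bus: BusRdX,Flush
[10] P0: store L1 := 60 | P0:M(60), P1:I, P2:I | bus: BusRdX,Flush
[11] P0: load  L0 | P0:E(30), P1:I, P2:I | bus: BusRd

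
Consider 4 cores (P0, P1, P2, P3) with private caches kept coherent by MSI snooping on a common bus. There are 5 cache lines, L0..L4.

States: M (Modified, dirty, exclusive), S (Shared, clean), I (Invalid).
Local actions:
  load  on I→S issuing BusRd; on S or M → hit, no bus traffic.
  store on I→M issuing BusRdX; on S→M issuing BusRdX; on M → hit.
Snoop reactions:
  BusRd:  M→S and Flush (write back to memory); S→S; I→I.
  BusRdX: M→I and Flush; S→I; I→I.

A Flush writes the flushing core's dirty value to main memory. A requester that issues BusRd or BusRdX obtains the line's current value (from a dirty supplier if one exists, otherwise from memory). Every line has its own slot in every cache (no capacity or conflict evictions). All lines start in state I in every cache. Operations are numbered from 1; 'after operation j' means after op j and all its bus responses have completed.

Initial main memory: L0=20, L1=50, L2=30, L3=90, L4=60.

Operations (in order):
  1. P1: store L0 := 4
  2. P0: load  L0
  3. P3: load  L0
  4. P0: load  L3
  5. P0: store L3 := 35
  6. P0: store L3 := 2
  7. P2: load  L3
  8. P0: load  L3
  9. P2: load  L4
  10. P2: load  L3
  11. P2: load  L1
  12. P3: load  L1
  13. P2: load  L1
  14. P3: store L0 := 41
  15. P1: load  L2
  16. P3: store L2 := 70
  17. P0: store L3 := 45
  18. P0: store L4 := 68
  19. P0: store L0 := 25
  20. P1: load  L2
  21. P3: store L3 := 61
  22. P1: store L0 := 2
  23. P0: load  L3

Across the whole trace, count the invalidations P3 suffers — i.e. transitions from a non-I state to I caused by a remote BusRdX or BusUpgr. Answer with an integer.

step 1: P1: store L0 := 4  ⟶  IMII  (L0)  txn=BusRdX  M[L0]=20
step 2: P0: load  L0  ⟶  SSII  (L0)  txn=BusRd+Flush  M[L0]=4
step 3: P3: load  L0  ⟶  SSIS  (L0)  txn=BusRd  M[L0]=4
step 4: P0: load  L3  ⟶  SIII  (L3)  txn=BusRd  M[L3]=90
step 5: P0: store L3 := 35  ⟶  MIII  (L3)  txn=BusRdX  M[L3]=90
step 6: P0: store L3 := 2  ⟶  MIII  (L3)  txn=∅  M[L3]=90
step 7: P2: load  L3  ⟶  SISI  (L3)  txn=BusRd+Flush  M[L3]=2
step 8: P0: load  L3  ⟶  SISI  (L3)  txn=∅  M[L3]=2
step 9: P2: load  L4  ⟶  IISI  (L4)  txn=BusRd  M[L4]=60
step 10: P2: load  L3  ⟶  SISI  (L3)  txn=∅  M[L3]=2
step 11: P2: load  L1  ⟶  IISI  (L1)  txn=BusRd  M[L1]=50
step 12: P3: load  L1  ⟶  IISS  (L1)  txn=BusRd  M[L1]=50
step 13: P2: load  L1  ⟶  IISS  (L1)  txn=∅  M[L1]=50
step 14: P3: store L0 := 41  ⟶  IIIM  (L0)  txn=BusRdX  M[L0]=4
step 15: P1: load  L2  ⟶  ISII  (L2)  txn=BusRd  M[L2]=30
step 16: P3: store L2 := 70  ⟶  IIIM  (L2)  txn=BusRdX  M[L2]=30
step 17: P0: store L3 := 45  ⟶  MIII  (L3)  txn=BusRdX  M[L3]=2
step 18: P0: store L4 := 68  ⟶  MIII  (L4)  txn=BusRdX  M[L4]=60
step 19: P0: store L0 := 25  ⟶  MIII  (L0)  txn=BusRdX+Flush  M[L0]=41
step 20: P1: load  L2  ⟶  ISIS  (L2)  txn=BusRd+Flush  M[L2]=70
step 21: P3: store L3 := 61  ⟶  IIIM  (L3)  txn=BusRdX+Flush  M[L3]=45
step 22: P1: store L0 := 2  ⟶  IMII  (L0)  txn=BusRdX+Flush  M[L0]=25
step 23: P0: load  L3  ⟶  SIIS  (L3)  txn=BusRd+Flush  M[L3]=61

invalidations = 1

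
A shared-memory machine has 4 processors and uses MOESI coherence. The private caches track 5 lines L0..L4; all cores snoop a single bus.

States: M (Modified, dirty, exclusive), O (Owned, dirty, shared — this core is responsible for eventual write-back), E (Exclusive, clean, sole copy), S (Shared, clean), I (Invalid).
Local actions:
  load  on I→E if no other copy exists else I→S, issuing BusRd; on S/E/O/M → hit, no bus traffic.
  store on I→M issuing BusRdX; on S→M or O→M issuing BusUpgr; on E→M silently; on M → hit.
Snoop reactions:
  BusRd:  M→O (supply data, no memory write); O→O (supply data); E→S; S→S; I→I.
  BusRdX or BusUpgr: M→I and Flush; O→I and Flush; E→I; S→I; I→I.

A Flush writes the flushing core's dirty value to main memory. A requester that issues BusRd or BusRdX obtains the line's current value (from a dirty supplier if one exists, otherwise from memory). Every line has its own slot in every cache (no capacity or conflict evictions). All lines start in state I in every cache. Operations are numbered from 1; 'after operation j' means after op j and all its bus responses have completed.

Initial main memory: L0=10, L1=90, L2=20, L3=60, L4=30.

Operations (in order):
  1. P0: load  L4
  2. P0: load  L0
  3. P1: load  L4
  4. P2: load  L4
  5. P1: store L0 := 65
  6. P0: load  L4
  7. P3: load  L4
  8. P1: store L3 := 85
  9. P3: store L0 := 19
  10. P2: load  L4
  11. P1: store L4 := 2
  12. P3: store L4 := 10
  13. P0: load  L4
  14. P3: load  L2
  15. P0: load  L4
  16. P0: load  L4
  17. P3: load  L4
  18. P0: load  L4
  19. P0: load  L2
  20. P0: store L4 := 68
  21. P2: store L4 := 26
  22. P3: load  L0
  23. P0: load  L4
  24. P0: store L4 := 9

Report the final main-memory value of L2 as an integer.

memory[L2] = 20

[1] P0: load  L4 | P0:E(30), P1:I, P2:I, P3:I | bus: BusRd
[2] P0: load  L0 | P0:E(10), P1:I, P2:I, P3:I | bus: BusRd
[3] P1: load  L4 | P0:S(30), P1:S(30), P2:I, P3:I | bus: BusRd
[4] P2: load  L4 | P0:S(30), P1:S(30), P2:S(30), P3:I | bus: BusRd
[5] P1: store L0 := 65 | P0:I, P1:M(65), P2:I, P3:I | bus: BusRdX
[6] P0: load  L4 | P0:S(30), P1:S(30), P2:S(30), P3:I | bus: none
[7] P3: load  L4 | P0:S(30), P1:S(30), P2:S(30), P3:S(30) | bus: BusRd
[8] P1: store L3 := 85 | P0:I, P1:M(85), P2:I, P3:I | bus: BusRdX
[9] P3: store L0 := 19 | P0:I, P1:I, P2:I, P3:M(19) | bus: BusRdX,Flush
[10] P2: load  L4 | P0:S(30), P1:S(30), P2:S(30), P3:S(30) | bus: none
[11] P1: store L4 := 2 | P0:I, P1:M(2), P2:I, P3:I | bus: BusUpgr
[12] P3: store L4 := 10 | P0:I, P1:I, P2:I, P3:M(10) | bus: BusRdX,Flush
[13] P0: load  L4 | P0:S(10), P1:I, P2:I, P3:O(10) | bus: BusRd
[14] P3: load  L2 | P0:I, P1:I, P2:I, P3:E(20) | bus: BusRd
[15] P0: load  L4 | P0:S(10), P1:I, P2:I, P3:O(10) | bus: none
[16] P0: load  L4 | P0:S(10), P1:I, P2:I, P3:O(10) | bus: none
[17] P3: load  L4 | P0:S(10), P1:I, P2:I, P3:O(10) | bus: none
[18] P0: load  L4 | P0:S(10), P1:I, P2:I, P3:O(10) | bus: none
[19] P0: load  L2 | P0:S(20), P1:I, P2:I, P3:S(20) | bus: BusRd
[20] P0: store L4 := 68 | P0:M(68), P1:I, P2:I, P3:I | bus: BusUpgr,Flush
[21] P2: store L4 := 26 | P0:I, P1:I, P2:M(26), P3:I | bus: BusRdX,Flush
[22] P3: load  L0 | P0:I, P1:I, P2:I, P3:M(19) | bus: none
[23] P0: load  L4 | P0:S(26), P1:I, P2:O(26), P3:I | bus: BusRd
[24] P0: store L4 := 9 | P0:M(9), P1:I, P2:I, P3:I | bus: BusUpgr,Flush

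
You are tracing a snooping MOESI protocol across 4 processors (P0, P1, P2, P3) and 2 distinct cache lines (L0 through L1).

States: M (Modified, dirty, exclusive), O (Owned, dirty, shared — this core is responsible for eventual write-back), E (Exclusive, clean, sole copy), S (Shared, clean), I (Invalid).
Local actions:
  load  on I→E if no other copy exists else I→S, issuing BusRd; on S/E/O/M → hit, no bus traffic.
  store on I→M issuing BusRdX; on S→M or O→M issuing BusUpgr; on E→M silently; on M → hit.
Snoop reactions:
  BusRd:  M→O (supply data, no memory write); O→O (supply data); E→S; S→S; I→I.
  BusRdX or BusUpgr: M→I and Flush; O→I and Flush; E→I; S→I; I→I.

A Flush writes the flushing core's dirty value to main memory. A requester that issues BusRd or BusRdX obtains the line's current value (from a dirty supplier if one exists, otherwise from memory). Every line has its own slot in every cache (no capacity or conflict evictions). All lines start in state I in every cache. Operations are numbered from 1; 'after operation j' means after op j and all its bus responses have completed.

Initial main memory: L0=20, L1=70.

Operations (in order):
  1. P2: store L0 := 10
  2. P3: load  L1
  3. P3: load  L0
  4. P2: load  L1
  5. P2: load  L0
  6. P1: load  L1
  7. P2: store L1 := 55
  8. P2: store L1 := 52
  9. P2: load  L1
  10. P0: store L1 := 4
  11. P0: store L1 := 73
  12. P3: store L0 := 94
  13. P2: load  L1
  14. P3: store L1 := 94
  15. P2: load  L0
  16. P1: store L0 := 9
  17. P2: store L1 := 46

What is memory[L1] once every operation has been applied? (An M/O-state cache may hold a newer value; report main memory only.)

[1] P2: store L0 := 10 | P0:I, P1:I, P2:M(10), P3:I | bus: BusRdX
[2] P3: load  L1 | P0:I, P1:I, P2:I, P3:E(70) | bus: BusRd
[3] P3: load  L0 | P0:I, P1:I, P2:O(10), P3:S(10) | bus: BusRd
[4] P2: load  L1 | P0:I, P1:I, P2:S(70), P3:S(70) | bus: BusRd
[5] P2: load  L0 | P0:I, P1:I, P2:O(10), P3:S(10) | bus: none
[6] P1: load  L1 | P0:I, P1:S(70), P2:S(70), P3:S(70) | bus: BusRd
[7] P2: store L1 := 55 | P0:I, P1:I, P2:M(55), P3:I | bus: BusUpgr
[8] P2: store L1 := 52 | P0:I, P1:I, P2:M(52), P3:I | bus: none
[9] P2: load  L1 | P0:I, P1:I, P2:M(52), P3:I | bus: none
[10] P0: store L1 := 4 | P0:M(4), P1:I, P2:I, P3:I | bus: BusRdX,Flush
[11] P0: store L1 := 73 | P0:M(73), P1:I, P2:I, P3:I | bus: none
[12] P3: store L0 := 94 | P0:I, P1:I, P2:I, P3:M(94) | bus: BusUpgr,Flush
[13] P2: load  L1 | P0:O(73), P1:I, P2:S(73), P3:I | bus: BusRd
[14] P3: store L1 := 94 | P0:I, P1:I, P2:I, P3:M(94) | bus: BusRdX,Flush
[15] P2: load  L0 | P0:I, P1:I, P2:S(94), P3:O(94) | bus: BusRd
[16] P1: store L0 := 9 | P0:I, P1:M(9), P2:I, P3:I | bus: BusRdX,Flush
[17] P2: store L1 := 46 | P0:I, P1:I, P2:M(46), P3:I | bus: BusRdX,Flush

memory[L1] = 94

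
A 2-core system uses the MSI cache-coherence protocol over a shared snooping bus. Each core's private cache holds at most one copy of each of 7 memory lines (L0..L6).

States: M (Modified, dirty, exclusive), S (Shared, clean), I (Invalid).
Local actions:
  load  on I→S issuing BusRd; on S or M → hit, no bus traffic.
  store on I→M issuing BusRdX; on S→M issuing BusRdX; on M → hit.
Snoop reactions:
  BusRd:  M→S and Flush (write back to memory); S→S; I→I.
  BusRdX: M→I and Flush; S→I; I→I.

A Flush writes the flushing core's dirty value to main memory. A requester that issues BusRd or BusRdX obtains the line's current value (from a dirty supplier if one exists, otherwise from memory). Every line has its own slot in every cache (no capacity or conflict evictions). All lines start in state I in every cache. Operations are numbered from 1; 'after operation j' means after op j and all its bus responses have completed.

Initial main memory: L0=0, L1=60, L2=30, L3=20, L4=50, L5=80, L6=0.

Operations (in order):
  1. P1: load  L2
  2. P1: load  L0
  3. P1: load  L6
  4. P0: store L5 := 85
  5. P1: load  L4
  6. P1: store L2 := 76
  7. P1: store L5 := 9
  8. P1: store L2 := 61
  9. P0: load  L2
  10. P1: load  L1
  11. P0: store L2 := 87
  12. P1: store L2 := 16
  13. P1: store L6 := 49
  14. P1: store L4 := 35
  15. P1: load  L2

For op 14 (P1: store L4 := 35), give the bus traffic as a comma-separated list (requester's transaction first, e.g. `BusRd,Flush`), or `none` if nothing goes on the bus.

step 1: P1: load  L2  ⟶  IS  (L2)  txn=BusRd  M[L2]=30
step 2: P1: load  L0  ⟶  IS  (L0)  txn=BusRd  M[L0]=0
step 3: P1: load  L6  ⟶  IS  (L6)  txn=BusRd  M[L6]=0
step 4: P0: store L5 := 85  ⟶  MI  (L5)  txn=BusRdX  M[L5]=80
step 5: P1: load  L4  ⟶  IS  (L4)  txn=BusRd  M[L4]=50
step 6: P1: store L2 := 76  ⟶  IM  (L2)  txn=BusRdX  M[L2]=30
step 7: P1: store L5 := 9  ⟶  IM  (L5)  txn=BusRdX+Flush  M[L5]=85
step 8: P1: store L2 := 61  ⟶  IM  (L2)  txn=∅  M[L2]=30
step 9: P0: load  L2  ⟶  SS  (L2)  txn=BusRd+Flush  M[L2]=61
step 10: P1: load  L1  ⟶  IS  (L1)  txn=BusRd  M[L1]=60
step 11: P0: store L2 := 87  ⟶  MI  (L2)  txn=BusRdX  M[L2]=61
step 12: P1: store L2 := 16  ⟶  IM  (L2)  txn=BusRdX+Flush  M[L2]=87
step 13: P1: store L6 := 49  ⟶  IM  (L6)  txn=BusRdX  M[L6]=0
step 14: P1: store L4 := 35  ⟶  IM  (L4)  txn=BusRdX  M[L4]=50
step 15: P1: load  L2  ⟶  IM  (L2)  txn=∅  M[L2]=87

bus = BusRdX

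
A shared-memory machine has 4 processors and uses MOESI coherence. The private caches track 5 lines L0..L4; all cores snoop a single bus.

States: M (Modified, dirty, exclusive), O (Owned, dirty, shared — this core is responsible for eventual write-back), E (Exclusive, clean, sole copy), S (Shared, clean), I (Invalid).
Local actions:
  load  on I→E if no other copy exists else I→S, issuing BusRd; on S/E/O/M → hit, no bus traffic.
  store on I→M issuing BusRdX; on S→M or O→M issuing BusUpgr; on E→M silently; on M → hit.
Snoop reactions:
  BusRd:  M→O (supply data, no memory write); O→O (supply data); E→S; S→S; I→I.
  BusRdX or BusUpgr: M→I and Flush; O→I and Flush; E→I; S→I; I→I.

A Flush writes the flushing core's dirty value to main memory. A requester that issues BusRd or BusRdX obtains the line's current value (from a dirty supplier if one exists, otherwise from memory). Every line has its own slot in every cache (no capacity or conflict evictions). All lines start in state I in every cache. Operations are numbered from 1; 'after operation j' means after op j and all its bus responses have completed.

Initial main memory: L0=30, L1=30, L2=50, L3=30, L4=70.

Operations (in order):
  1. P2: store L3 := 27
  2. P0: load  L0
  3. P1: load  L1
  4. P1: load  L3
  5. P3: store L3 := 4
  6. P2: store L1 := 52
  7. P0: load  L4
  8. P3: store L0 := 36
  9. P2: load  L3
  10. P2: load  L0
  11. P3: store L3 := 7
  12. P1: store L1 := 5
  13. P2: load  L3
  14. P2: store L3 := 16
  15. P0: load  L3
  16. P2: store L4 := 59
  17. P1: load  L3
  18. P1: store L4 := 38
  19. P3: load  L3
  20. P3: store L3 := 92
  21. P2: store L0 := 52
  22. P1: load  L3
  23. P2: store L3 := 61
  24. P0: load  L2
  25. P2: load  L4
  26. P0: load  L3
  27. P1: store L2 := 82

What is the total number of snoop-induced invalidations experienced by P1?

[1] P2: store L3 := 27 | P0:I, P1:I, P2:M(27), P3:I | bus: BusRdX
[2] P0: load  L0 | P0:E(30), P1:I, P2:I, P3:I | bus: BusRd
[3] P1: load  L1 | P0:I, P1:E(30), P2:I, P3:I | bus: BusRd
[4] P1: load  L3 | P0:I, P1:S(27), P2:O(27), P3:I | bus: BusRd
[5] P3: store L3 := 4 | P0:I, P1:I, P2:I, P3:M(4) | bus: BusRdX,Flush
[6] P2: store L1 := 52 | P0:I, P1:I, P2:M(52), P3:I | bus: BusRdX
[7] P0: load  L4 | P0:E(70), P1:I, P2:I, P3:I | bus: BusRd
[8] P3: store L0 := 36 | P0:I, P1:I, P2:I, P3:M(36) | bus: BusRdX
[9] P2: load  L3 | P0:I, P1:I, P2:S(4), P3:O(4) | bus: BusRd
[10] P2: load  L0 | P0:I, P1:I, P2:S(36), P3:O(36) | bus: BusRd
[11] P3: store L3 := 7 | P0:I, P1:I, P2:I, P3:M(7) | bus: BusUpgr
[12] P1: store L1 := 5 | P0:I, P1:M(5), P2:I, P3:I | bus: BusRdX,Flush
[13] P2: load  L3 | P0:I, P1:I, P2:S(7), P3:O(7) | bus: BusRd
[14] P2: store L3 := 16 | P0:I, P1:I, P2:M(16), P3:I | bus: BusUpgr,Flush
[15] P0: load  L3 | P0:S(16), P1:I, P2:O(16), P3:I | bus: BusRd
[16] P2: store L4 := 59 | P0:I, P1:I, P2:M(59), P3:I | bus: BusRdX
[17] P1: load  L3 | P0:S(16), P1:S(16), P2:O(16), P3:I | bus: BusRd
[18] P1: store L4 := 38 | P0:I, P1:M(38), P2:I, P3:I | bus: BusRdX,Flush
[19] P3: load  L3 | P0:S(16), P1:S(16), P2:O(16), P3:S(16) | bus: BusRd
[20] P3: store L3 := 92 | P0:I, P1:I, P2:I, P3:M(92) | bus: BusUpgr,Flush
[21] P2: store L0 := 52 | P0:I, P1:I, P2:M(52), P3:I | bus: BusUpgr,Flush
[22] P1: load  L3 | P0:I, P1:S(92), P2:I, P3:O(92) | bus: BusRd
[23] P2: store L3 := 61 | P0:I, P1:I, P2:M(61), P3:I | bus: BusRdX,Flush
[24] P0: load  L2 | P0:E(50), P1:I, P2:I, P3:I | bus: BusRd
[25] P2: load  L4 | P0:I, P1:O(38), P2:S(38), P3:I | bus: BusRd
[26] P0: load  L3 | P0:S(61), P1:I, P2:O(61), P3:I | bus: BusRd
[27] P1: store L2 := 82 | P0:I, P1:M(82), P2:I, P3:I | bus: BusRdX

invalidations = 4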